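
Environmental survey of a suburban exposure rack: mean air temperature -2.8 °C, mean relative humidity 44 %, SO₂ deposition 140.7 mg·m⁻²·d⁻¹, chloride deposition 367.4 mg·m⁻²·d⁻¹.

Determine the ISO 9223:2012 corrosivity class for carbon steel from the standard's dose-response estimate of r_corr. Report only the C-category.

carbon steel: f(T) = +0.150·(T−10) [T≤10 °C] = -1.9200
  sulphur-dioxide contribution → 8.193 μm/a
  chloride contribution → 15.17 μm/a
  ⇒ r_corr(carbon steel) = 23.36 μm/a
ISO 9223 Table 2 (carbon steel): 1.3 < 23.4 ≤ 25 μm/a ⇒ C2

C2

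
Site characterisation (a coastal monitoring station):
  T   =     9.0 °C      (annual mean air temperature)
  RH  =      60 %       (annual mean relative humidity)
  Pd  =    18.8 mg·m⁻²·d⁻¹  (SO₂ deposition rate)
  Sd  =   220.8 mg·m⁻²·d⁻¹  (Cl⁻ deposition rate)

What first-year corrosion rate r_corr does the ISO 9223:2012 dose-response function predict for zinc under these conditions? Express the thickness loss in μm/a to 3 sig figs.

zinc: T≤10 °C ⇒ hinge +0.038·(9.0−10) = -0.0380
  SO₂ term: 0.0129·18.8^0.44·exp(0.046·60-0.0380) = 0.7135
  Cl⁻ term: 0.0175·220.8^0.57·exp(0.008·60+0.085·9.0) = 1.318
  sum: 0.7135 + 1.318 → r_corr = 2.031 μm/a

r_corr = 2.03 μm/a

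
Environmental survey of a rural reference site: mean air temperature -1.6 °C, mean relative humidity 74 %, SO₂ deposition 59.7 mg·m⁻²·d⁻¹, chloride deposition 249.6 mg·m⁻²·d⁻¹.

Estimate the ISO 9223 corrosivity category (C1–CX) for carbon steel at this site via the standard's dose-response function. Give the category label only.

carbon steel: T≤10 °C ⇒ hinge +0.150·(-1.6−10) = -1.7400
  Pd branch = 1.77·Pd^0.52·e^(0.02·RH+f) = 11.44 μm/a
  Sd branch = 0.102·Sd^0.62·e^(0.033·RH+0.04·T) = 33.7 μm/a
  r_corr = 11.44 + 33.7 = 45.14 μm/a
Category bounds: 25…50 μm/a bracket r_corr ⇒ C3

C3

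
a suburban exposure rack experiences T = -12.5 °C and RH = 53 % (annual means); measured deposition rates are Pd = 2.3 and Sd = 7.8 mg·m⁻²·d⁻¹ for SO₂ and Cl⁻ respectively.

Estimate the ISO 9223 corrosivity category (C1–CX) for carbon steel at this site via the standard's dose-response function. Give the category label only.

C2

carbon steel: f(T) = +0.150·(T−10) [T≤10 °C] = -3.3750
  sulphur-dioxide contribution → 0.2696 μm/a
  chloride contribution → 1.271 μm/a
  total first-year rate 1.541 μm/a
1.54 μm/a falls in (1.3, 25] for carbon steel → category C2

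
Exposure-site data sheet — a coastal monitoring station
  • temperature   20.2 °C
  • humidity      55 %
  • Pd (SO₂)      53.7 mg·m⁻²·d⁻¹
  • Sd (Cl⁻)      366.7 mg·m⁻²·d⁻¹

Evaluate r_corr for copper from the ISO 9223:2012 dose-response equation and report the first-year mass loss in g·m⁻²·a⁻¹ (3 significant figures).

copper: temperature factor f = -0.080·(10.2) = -0.8160
  SO₂ term: 0.0053·53.7^0.26·exp(0.059·55-0.8160) = 0.1694
  Cl⁻ term: 0.01025·366.7^0.27·exp(0.036·55+0.049·20.2) = 0.9837
  r_corr = 0.1694 + 0.9837 = 1.153 μm/a
Convert to mass loss: 1.153 μm/a × 8.96 g/cm³ = 10.33 g·m⁻²·a⁻¹

r_corr = 10.3 g·m⁻²·a⁻¹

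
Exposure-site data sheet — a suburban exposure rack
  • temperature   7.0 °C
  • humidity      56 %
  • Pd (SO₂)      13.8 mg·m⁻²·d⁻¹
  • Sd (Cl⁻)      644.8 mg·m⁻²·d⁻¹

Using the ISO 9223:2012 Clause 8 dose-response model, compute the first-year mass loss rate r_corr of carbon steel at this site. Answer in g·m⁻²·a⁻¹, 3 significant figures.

r_corr = 477 g·m⁻²·a⁻¹

carbon steel: temperature factor f = +0.150·(-3.0) = -0.4500
  SO₂ term: 1.77·13.8^0.52·exp(0.02·56-0.4500) = 13.54
  Cl⁻ term: 0.102·644.8^0.62·exp(0.033·56+0.04·7.0) = 47.27
  sum: 13.54 + 47.27 → r_corr = 60.82 μm/a
Convert to mass loss: 60.82 μm/a × 7.85 g/cm³ = 477.4 g·m⁻²·a⁻¹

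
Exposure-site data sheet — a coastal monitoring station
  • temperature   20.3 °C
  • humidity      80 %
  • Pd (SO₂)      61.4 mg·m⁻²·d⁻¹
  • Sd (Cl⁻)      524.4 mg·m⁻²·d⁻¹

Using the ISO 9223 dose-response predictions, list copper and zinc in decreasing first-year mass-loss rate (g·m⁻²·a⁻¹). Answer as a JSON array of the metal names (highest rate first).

copper: T>10 °C ⇒ hinge -0.080·(20.3−10) = -0.8240
  sulphur-dioxide contribution → 0.7607 μm/a
  chloride contribution → 2.678 μm/a
  ⇒ r_corr(copper) = 3.439 μm/a
  mass loss = 3.439 μm/a × 8.96 g/cm³ = 30.81 g·m⁻²·a⁻¹
zinc: T>10 °C ⇒ hinge -0.071·(20.3−10) = -0.7313
  sulphur-dioxide contribution → 1.507 μm/a
  chloride contribution → 6.616 μm/a
  ⇒ r_corr(zinc) = 8.122 μm/a
  mass loss = 8.122 μm/a × 7.14 g/cm³ = 57.99 g·m⁻²·a⁻¹
Ordering by g·m⁻²·a⁻¹: zinc (58) > copper (30.8)

["zinc", "copper"]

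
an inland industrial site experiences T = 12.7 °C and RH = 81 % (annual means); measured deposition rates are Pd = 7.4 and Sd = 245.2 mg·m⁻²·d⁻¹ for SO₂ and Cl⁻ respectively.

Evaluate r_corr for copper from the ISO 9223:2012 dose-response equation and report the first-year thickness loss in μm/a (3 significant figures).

r_corr = 2.41 μm/a

copper: T>10 °C ⇒ hinge -0.080·(12.7−10) = -0.2160
  SO₂ term: 0.0053·7.4^0.26·exp(0.059·81-0.2160) = 0.855
  Cl⁻ term: 0.01025·245.2^0.27·exp(0.036·81+0.049·12.7) = 1.558
  r_corr = 0.855 + 1.558 = 2.413 μm/a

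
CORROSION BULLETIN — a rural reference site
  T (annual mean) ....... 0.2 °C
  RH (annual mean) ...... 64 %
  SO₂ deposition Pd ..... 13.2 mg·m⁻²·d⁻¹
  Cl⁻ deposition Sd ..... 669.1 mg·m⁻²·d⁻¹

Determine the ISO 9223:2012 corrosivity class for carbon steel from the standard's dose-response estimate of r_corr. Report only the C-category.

C4

carbon steel: temperature factor f = +0.150·(-9.8) = -1.4700
  sulphur-dioxide contribution → 5.6 μm/a
  chloride contribution → 47.99 μm/a
  ⇒ r_corr(carbon steel) = 53.58 μm/a
ISO 9223 Table 2 (carbon steel): 50 < 53.6 ≤ 80 μm/a ⇒ C4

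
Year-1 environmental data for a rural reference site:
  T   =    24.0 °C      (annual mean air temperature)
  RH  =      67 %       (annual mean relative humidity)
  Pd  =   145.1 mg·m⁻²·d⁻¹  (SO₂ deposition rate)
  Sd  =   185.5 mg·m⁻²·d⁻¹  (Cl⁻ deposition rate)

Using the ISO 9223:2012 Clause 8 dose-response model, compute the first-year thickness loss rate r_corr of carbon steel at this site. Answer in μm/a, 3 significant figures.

carbon steel: f(T) = -0.054·(T−10) [T>10 °C] = -0.7560
  sulphur-dioxide contribution → 42.23 μm/a
  chloride contribution → 61.96 μm/a
  ⇒ r_corr(carbon steel) = 104.2 μm/a

r_corr = 104 μm/a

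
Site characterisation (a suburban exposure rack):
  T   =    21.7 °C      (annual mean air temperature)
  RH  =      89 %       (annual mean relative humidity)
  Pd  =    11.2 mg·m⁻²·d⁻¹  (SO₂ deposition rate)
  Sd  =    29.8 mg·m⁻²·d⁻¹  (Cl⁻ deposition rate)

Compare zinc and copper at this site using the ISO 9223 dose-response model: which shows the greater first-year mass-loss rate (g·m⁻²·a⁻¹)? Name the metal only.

copper

zinc: temperature factor f = -0.071·(11.7) = -0.8307
  sulphur-dioxide contribution → 0.9761 μm/a
  chloride contribution → 1.562 μm/a
  ⇒ r_corr(zinc) = 2.538 μm/a
  mass loss = 2.538 μm/a × 7.14 g/cm³ = 18.12 g·m⁻²·a⁻¹
copper: temperature factor f = -0.080·(11.7) = -0.9360
  sulphur-dioxide contribution → 0.7431 μm/a
  chloride contribution → 1.828 μm/a
  total first-year rate 2.571 μm/a
  mass loss = 2.571 μm/a × 8.96 g/cm³ = 23.04 g·m⁻²·a⁻¹
Ordering by g·m⁻²·a⁻¹: copper (23) > zinc (18.1)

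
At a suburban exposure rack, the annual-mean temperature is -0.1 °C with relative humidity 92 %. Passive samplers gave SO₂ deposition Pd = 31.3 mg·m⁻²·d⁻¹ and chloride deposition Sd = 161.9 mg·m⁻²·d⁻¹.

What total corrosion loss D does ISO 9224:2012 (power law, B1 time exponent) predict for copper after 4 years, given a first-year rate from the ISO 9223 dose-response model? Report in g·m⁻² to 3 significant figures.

copper: temperature factor f = +0.126·(-10.1) = -1.2726
  SO₂ term: 0.0053·31.3^0.26·exp(0.059·92-1.2726) = 0.8275
  Sd branch = 0.01025·Sd^0.27·e^(0.036·RH+0.049·T) = 1.105 μm/a
  r_corr = 0.8275 + 1.105 = 1.933 μm/a
Long-term exponent b (ISO 9224 Table 2, B1) = 0.667
  D(4) = 1.933 × 4^0.667 = 1.933 × 2.521 = 4.873 μm
  Mass loss = 4.873 μm × 8.96 g/cm³ = 43.66 g·m⁻²

D(4) = 43.7 g·m⁻²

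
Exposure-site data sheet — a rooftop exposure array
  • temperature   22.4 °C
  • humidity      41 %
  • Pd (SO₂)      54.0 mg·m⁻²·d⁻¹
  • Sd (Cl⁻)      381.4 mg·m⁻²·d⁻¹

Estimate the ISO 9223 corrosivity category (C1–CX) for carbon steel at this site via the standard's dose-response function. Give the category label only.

carbon steel: f(T) = -0.054·(T−10) [T>10 °C] = -0.6696
  SO₂ term: 1.77·54.0^0.52·exp(0.02·41-0.6696) = 16.37
  Cl⁻ term: 0.102·381.4^0.62·exp(0.033·41+0.04·22.4) = 38.53
  sum: 16.37 + 38.53 → r_corr = 54.9 μm/a
Category bounds: 50…80 μm/a bracket r_corr ⇒ C4

C4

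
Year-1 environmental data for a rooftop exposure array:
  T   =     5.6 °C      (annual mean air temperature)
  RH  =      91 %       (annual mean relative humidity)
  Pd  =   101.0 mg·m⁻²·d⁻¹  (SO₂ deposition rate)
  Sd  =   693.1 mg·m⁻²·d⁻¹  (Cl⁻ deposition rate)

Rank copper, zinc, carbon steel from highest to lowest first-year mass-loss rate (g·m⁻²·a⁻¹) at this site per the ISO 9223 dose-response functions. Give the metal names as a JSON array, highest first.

copper: T≤10 °C ⇒ hinge +0.126·(5.6−10) = -0.5544
  Pd branch = 0.0053·Pd^0.26·e^(0.059·RH+f) = 2.169 μm/a
  Sd branch = 0.01025·Sd^0.27·e^(0.036·RH+0.049·T) = 2.088 μm/a
  r_corr = 2.169 + 2.088 = 4.257 μm/a
  mass loss = 4.257 μm/a × 8.96 g/cm³ = 38.14 g·m⁻²·a⁻¹
zinc: T≤10 °C ⇒ hinge +0.038·(5.6−10) = -0.1672
  Pd branch = 0.0129·Pd^0.44·e^(0.046·RH+f) = 5.468 μm/a
  Sd branch = 0.0175·Sd^0.57·e^(0.008·RH+0.085·T) = 2.428 μm/a
  sum: 5.468 + 2.428 → r_corr = 7.896 μm/a
  mass loss = 7.896 μm/a × 7.14 g/cm³ = 56.38 g·m⁻²·a⁻¹
carbon steel: temperature factor f = +0.150·(-4.4) = -0.6600
  SO₂ term: 1.77·101.0^0.52·exp(0.02·91-0.6600) = 62.23
  Cl⁻ term: 0.102·693.1^0.62·exp(0.033·91+0.04·5.6) = 148.4
  sum: 62.23 + 148.4 → r_corr = 210.6 μm/a
  mass loss = 210.6 μm/a × 7.85 g/cm³ = 1653 g·m⁻²·a⁻¹
Ordering by g·m⁻²·a⁻¹: carbon steel (1650) > zinc (56.4) > copper (38.1)

["carbon steel", "zinc", "copper"]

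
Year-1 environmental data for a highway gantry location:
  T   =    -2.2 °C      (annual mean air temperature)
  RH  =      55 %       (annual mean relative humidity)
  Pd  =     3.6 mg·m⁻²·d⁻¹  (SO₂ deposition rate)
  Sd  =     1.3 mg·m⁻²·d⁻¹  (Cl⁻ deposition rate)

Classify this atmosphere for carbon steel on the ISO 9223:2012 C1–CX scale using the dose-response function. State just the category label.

C2

carbon steel: T≤10 °C ⇒ hinge +0.150·(-2.2−10) = -1.8300
  SO₂ term: 1.77·3.6^0.52·exp(0.02·55-1.8300) = 1.66
  Sd branch = 0.102·Sd^0.62·e^(0.033·RH+0.04·T) = 0.675 μm/a
  sum: 1.66 + 0.675 → r_corr = 2.335 μm/a
Category bounds: 1.3…25 μm/a bracket r_corr ⇒ C2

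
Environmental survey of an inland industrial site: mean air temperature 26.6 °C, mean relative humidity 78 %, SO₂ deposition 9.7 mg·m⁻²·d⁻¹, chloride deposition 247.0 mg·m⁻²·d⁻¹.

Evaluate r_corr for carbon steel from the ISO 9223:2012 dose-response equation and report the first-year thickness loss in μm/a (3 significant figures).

r_corr = 129 μm/a

carbon steel: temperature factor f = -0.054·(16.6) = -0.8964
  sulphur-dioxide contribution → 11.2 μm/a
  chloride contribution → 118 μm/a
  ⇒ r_corr(carbon steel) = 129.2 μm/a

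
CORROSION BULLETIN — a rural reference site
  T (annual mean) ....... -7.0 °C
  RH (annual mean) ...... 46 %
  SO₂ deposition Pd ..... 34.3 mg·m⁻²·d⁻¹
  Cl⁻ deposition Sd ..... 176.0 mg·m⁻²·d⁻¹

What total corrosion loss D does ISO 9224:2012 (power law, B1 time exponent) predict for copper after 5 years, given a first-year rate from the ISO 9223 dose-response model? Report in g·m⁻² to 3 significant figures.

copper: temperature factor f = +0.126·(-17.0) = -2.1420
  Pd branch = 0.0053·Pd^0.26·e^(0.059·RH+f) = 0.02354 μm/a
  Cl⁻ term: 0.01025·176.0^0.27·exp(0.036·46+0.049·-7.0) = 0.1539
  r_corr = 0.02354 + 0.1539 = 0.1774 μm/a
ISO 9224: D(t) = r_corr · t^b with b = 0.667 (copper, B1)
  D(5) = 0.1774 × 5^0.667 = 0.1774 × 2.926 = 0.5191 μm
  Mass loss = 0.5191 μm × 8.96 g/cm³ = 4.651 g·m⁻²

D(5) = 4.65 g·m⁻²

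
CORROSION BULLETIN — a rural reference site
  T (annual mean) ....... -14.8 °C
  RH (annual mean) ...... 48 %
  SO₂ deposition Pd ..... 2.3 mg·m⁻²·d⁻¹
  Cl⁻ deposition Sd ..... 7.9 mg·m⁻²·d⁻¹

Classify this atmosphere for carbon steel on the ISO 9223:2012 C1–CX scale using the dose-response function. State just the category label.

carbon steel: T≤10 °C ⇒ hinge +0.150·(-14.8−10) = -3.7200
  Pd branch = 1.77·Pd^0.52·e^(0.02·RH+f) = 0.1728 μm/a
  Cl⁻ term: 0.102·7.9^0.62·exp(0.033·48+0.04·-14.8) = 0.9907
  r_corr = 0.1728 + 0.9907 = 1.163 μm/a
Category bounds: 0…1.3 μm/a bracket r_corr ⇒ C1

C1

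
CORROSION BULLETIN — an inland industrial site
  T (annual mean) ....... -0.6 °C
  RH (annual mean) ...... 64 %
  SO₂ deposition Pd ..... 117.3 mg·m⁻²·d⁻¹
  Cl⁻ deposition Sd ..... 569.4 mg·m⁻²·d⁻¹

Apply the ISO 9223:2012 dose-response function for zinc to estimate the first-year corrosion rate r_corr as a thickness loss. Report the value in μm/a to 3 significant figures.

r_corr = 2.37 μm/a

zinc: temperature factor f = +0.038·(-10.6) = -0.4028
  Pd branch = 0.0129·Pd^0.44·e^(0.046·RH+f) = 1.333 μm/a
  Sd branch = 0.0175·Sd^0.57·e^(0.008·RH+0.085·T) = 1.032 μm/a
  r_corr = 1.333 + 1.032 = 2.365 μm/a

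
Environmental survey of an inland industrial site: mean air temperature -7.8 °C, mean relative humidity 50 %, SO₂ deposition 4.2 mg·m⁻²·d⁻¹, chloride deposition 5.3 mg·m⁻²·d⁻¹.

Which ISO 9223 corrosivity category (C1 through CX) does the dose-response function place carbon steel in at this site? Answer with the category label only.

C2

carbon steel: temperature factor f = +0.150·(-17.8) = -2.6700
  sulphur-dioxide contribution → 0.7027 μm/a
  chloride contribution → 1.093 μm/a
  ⇒ r_corr(carbon steel) = 1.796 μm/a
Category bounds: 1.3…25 μm/a bracket r_corr ⇒ C2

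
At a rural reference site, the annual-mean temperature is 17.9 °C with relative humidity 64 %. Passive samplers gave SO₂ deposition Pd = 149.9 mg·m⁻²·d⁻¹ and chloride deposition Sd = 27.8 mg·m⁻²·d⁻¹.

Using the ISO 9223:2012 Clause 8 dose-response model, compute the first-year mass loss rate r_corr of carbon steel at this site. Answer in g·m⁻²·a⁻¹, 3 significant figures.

r_corr = 548 g·m⁻²·a⁻¹

carbon steel: T>10 °C ⇒ hinge -0.054·(17.9−10) = -0.4266
  Pd branch = 1.77·Pd^0.52·e^(0.02·RH+f) = 56.24 μm/a
  Sd branch = 0.102·Sd^0.62·e^(0.033·RH+0.04·T) = 13.55 μm/a
  r_corr = 56.24 + 13.55 = 69.79 μm/a
Convert to mass loss: 69.79 μm/a × 7.85 g/cm³ = 547.9 g·m⁻²·a⁻¹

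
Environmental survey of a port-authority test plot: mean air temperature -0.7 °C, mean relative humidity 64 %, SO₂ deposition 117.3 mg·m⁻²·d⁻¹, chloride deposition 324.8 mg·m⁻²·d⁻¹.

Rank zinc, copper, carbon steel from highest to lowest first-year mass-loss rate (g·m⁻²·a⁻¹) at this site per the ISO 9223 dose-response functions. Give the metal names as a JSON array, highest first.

["carbon steel", "zinc", "copper"]

zinc: f(T) = +0.038·(T−10) [T≤10 °C] = -0.4066
  SO₂ term: 0.0129·117.3^0.44·exp(0.046·64-0.4066) = 1.328
  Cl⁻ term: 0.0175·324.8^0.57·exp(0.008·64+0.085·-0.7) = 0.7433
  sum: 1.328 + 0.7433 → r_corr = 2.071 μm/a
  mass loss = 2.071 μm/a × 7.14 g/cm³ = 14.79 g·m⁻²·a⁻¹
copper: f(T) = +0.126·(T−10) [T≤10 °C] = -1.3482
  SO₂ term: 0.0053·117.3^0.26·exp(0.059·64-1.3482) = 0.2073
  Sd branch = 0.01025·Sd^0.27·e^(0.036·RH+0.049·T) = 0.4727 μm/a
  r_corr = 0.2073 + 0.4727 = 0.68 μm/a
  mass loss = 0.68 μm/a × 8.96 g/cm³ = 6.093 g·m⁻²·a⁻¹
carbon steel: temperature factor f = +0.150·(-10.7) = -1.6050
  Pd branch = 1.77·Pd^0.52·e^(0.02·RH+f) = 15.24 μm/a
  Cl⁻ term: 0.102·324.8^0.62·exp(0.033·64+0.04·-0.7) = 29.57
  r_corr = 15.24 + 29.57 = 44.81 μm/a
  mass loss = 44.81 μm/a × 7.85 g/cm³ = 351.7 g·m⁻²·a⁻¹
Ordering by g·m⁻²·a⁻¹: carbon steel (352) > zinc (14.8) > copper (6.09)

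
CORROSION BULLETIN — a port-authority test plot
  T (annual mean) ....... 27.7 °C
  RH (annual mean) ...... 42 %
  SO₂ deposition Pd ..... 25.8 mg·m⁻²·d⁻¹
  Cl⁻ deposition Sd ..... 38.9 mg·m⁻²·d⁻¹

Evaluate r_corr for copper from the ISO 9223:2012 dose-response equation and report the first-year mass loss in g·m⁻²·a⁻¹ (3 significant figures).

r_corr = 4.67 g·m⁻²·a⁻¹

copper: temperature factor f = -0.080·(17.7) = -1.4160
  SO₂ term: 0.0053·25.8^0.26·exp(0.059·42-1.4160) = 0.03569
  Sd branch = 0.01025·Sd^0.27·e^(0.036·RH+0.049·T) = 0.4854 μm/a
  sum: 0.03569 + 0.4854 → r_corr = 0.5211 μm/a
Convert to mass loss: 0.5211 μm/a × 8.96 g/cm³ = 4.669 g·m⁻²·a⁻¹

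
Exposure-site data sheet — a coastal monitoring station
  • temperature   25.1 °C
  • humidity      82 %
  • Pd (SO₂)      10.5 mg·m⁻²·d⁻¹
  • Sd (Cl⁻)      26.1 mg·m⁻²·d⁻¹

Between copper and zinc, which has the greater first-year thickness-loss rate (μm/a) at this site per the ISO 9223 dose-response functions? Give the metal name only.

zinc

copper: f(T) = -0.080·(T−10) [T>10 °C] = -1.2080
  SO₂ term: 0.0053·10.5^0.26·exp(0.059·82-1.2080) = 0.3684
  Sd branch = 0.01025·Sd^0.27·e^(0.036·RH+0.049·T) = 1.62 μm/a
  r_corr = 0.3684 + 1.62 = 1.988 μm/a
zinc: T>10 °C ⇒ hinge -0.071·(25.1−10) = -1.0721
  Pd branch = 0.0129·Pd^0.44·e^(0.046·RH+f) = 0.5401 μm/a
  Sd branch = 0.0175·Sd^0.57·e^(0.008·RH+0.085·T) = 1.828 μm/a
  r_corr = 0.5401 + 1.828 = 2.368 μm/a
Ordering by μm/a: zinc (2.37) > copper (1.99)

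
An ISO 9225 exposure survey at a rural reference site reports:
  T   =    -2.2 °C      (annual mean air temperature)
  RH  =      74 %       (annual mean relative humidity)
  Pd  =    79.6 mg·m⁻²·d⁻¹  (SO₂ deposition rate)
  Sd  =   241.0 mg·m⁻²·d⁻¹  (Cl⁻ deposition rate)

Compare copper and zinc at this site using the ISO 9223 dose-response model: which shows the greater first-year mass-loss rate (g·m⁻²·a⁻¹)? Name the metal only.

zinc

copper: f(T) = +0.126·(T−10) [T≤10 °C] = -1.5372
  sulphur-dioxide contribution → 0.2799 μm/a
  chloride contribution → 0.5808 μm/a
  total first-year rate 0.8607 μm/a
  mass loss = 0.8607 μm/a × 8.96 g/cm³ = 7.712 g·m⁻²·a⁻¹
zinc: T≤10 °C ⇒ hinge +0.038·(-2.2−10) = -0.4636
  sulphur-dioxide contribution → 1.675 μm/a
  chloride contribution → 0.598 μm/a
  ⇒ r_corr(zinc) = 2.273 μm/a
  mass loss = 2.273 μm/a × 7.14 g/cm³ = 16.23 g·m⁻²·a⁻¹
Ordering by g·m⁻²·a⁻¹: zinc (16.2) > copper (7.71)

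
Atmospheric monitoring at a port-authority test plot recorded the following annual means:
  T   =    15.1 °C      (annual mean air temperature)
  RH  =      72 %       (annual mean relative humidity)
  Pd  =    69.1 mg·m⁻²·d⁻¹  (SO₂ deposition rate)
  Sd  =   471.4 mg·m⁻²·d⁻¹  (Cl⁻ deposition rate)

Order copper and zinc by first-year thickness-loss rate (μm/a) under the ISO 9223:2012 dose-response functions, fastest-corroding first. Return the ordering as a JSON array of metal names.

copper: f(T) = -0.080·(T−10) [T>10 °C] = -0.4080
  sulphur-dioxide contribution → 0.7417 μm/a
  chloride contribution → 1.512 μm/a
  total first-year rate 2.254 μm/a
zinc: f(T) = -0.071·(T−10) [T>10 °C] = -0.3621
  sulphur-dioxide contribution → 1.589 μm/a
  chloride contribution → 3.754 μm/a
  total first-year rate 5.342 μm/a
Ordering by μm/a: zinc (5.34) > copper (2.25)

["zinc", "copper"]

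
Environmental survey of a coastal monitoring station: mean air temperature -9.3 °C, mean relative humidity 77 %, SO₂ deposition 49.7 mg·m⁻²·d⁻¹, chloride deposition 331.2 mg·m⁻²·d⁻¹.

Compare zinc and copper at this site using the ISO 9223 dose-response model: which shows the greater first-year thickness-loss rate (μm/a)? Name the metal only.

zinc: temperature factor f = +0.038·(-19.3) = -0.7334
  Pd branch = 0.0129·Pd^0.44·e^(0.046·RH+f) = 1.193 μm/a
  Sd branch = 0.0175·Sd^0.57·e^(0.008·RH+0.085·T) = 0.4015 μm/a
  r_corr = 1.193 + 0.4015 = 1.595 μm/a
copper: temperature factor f = +0.126·(-19.3) = -2.4318
  SO₂ term: 0.0053·49.7^0.26·exp(0.059·77-2.4318) = 0.1208
  Sd branch = 0.01025·Sd^0.27·e^(0.036·RH+0.049·T) = 0.4979 μm/a
  r_corr = 0.1208 + 0.4979 = 0.6187 μm/a
Ordering by μm/a: zinc (1.59) > copper (0.619)

zinc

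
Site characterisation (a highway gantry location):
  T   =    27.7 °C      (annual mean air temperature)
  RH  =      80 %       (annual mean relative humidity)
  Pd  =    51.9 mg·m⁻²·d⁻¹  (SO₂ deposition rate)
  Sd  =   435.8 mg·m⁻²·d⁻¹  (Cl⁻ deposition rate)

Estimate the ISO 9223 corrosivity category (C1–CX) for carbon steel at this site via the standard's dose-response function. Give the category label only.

carbon steel: f(T) = -0.054·(T−10) [T>10 °C] = -0.9558
  sulphur-dioxide contribution → 26.28 μm/a
  chloride contribution → 187.4 μm/a
  total first-year rate 213.6 μm/a
ISO 9223 Table 2 (carbon steel): 200 < 214 ≤ 700 μm/a ⇒ CX

CX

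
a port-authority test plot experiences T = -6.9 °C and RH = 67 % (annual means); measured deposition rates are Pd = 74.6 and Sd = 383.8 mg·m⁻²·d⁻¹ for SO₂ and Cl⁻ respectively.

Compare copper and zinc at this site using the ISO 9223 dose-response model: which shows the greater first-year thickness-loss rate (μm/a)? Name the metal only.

copper: temperature factor f = +0.126·(-16.9) = -2.1294
  Pd branch = 0.0053·Pd^0.26·e^(0.059·RH+f) = 0.1007 μm/a
  Sd branch = 0.01025·Sd^0.27·e^(0.036·RH+0.049·T) = 0.4066 μm/a
  r_corr = 0.1007 + 0.4066 = 0.5073 μm/a
zinc: temperature factor f = +0.038·(-16.9) = -0.6422
  Pd branch = 0.0129·Pd^0.44·e^(0.046·RH+f) = 0.9867 μm/a
  Sd branch = 0.0175·Sd^0.57·e^(0.008·RH+0.085·T) = 0.4944 μm/a
  r_corr = 0.9867 + 0.4944 = 1.481 μm/a
Ordering by μm/a: zinc (1.48) > copper (0.507)

zinc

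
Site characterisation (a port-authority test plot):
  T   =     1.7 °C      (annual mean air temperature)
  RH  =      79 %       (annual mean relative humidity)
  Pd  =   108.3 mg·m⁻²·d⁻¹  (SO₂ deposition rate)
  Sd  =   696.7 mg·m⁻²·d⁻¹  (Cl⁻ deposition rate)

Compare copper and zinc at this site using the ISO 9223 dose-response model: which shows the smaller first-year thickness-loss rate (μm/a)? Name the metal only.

copper: f(T) = +0.126·(T−10) [T≤10 °C] = -1.0458
  Pd branch = 0.0053·Pd^0.26·e^(0.059·RH+f) = 0.6658 μm/a
  Cl⁻ term: 0.01025·696.7^0.27·exp(0.036·79+0.049·1.7) = 1.121
  r_corr = 0.6658 + 1.121 = 1.787 μm/a
zinc: temperature factor f = +0.038·(-8.3) = -0.3154
  Pd branch = 0.0129·Pd^0.44·e^(0.046·RH+f) = 2.799 μm/a
  Sd branch = 0.0175·Sd^0.57·e^(0.008·RH+0.085·T) = 1.588 μm/a
  sum: 2.799 + 1.588 → r_corr = 4.387 μm/a
Ordering by μm/a: zinc (4.39) > copper (1.79)

copper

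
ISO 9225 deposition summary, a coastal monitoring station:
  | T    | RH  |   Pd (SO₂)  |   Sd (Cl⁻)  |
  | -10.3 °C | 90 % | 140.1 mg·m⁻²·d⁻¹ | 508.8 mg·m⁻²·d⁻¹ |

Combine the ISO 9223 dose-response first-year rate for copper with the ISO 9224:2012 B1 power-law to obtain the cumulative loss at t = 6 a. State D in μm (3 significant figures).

copper: T≤10 °C ⇒ hinge +0.126·(-10.3−10) = -2.5578
  Pd branch = 0.0053·Pd^0.26·e^(0.059·RH+f) = 0.3003 μm/a
  Sd branch = 0.01025·Sd^0.27·e^(0.036·RH+0.049·T) = 0.85 μm/a
  r_corr = 0.3003 + 0.85 = 1.15 μm/a
ISO 9224: D(t) = r_corr · t^b with b = 0.667 (copper, B1)
  D(6) = 1.15 × 6^0.667 = 1.15 × 3.304 = 3.801 μm

D(6) = 3.80 μm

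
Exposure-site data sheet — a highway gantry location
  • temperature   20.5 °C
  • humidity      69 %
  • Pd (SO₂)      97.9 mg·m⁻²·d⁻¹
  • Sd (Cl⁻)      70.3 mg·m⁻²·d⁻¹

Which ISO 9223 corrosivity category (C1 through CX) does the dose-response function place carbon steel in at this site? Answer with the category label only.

carbon steel: T>10 °C ⇒ hinge -0.054·(20.5−10) = -0.5670
  SO₂ term: 1.77·97.9^0.52·exp(0.02·69-0.5670) = 43.28
  Cl⁻ term: 0.102·70.3^0.62·exp(0.033·69+0.04·20.5) = 31.53
  r_corr = 43.28 + 31.53 = 74.81 μm/a
ISO 9223 Table 2 (carbon steel): 50 < 74.8 ≤ 80 μm/a ⇒ C4

C4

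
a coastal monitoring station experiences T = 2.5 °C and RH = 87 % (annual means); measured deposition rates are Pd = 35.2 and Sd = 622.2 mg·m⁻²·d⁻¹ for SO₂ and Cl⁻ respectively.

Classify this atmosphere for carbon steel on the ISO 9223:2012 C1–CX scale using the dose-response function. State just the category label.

carbon steel: temperature factor f = +0.150·(-7.5) = -1.1250
  SO₂ term: 1.77·35.2^0.52·exp(0.02·87-1.1250) = 20.86
  Sd branch = 0.102·Sd^0.62·e^(0.033·RH+0.04·T) = 107.4 μm/a
  r_corr = 20.86 + 107.4 = 128.3 μm/a
128 μm/a falls in (80, 200] for carbon steel → category C5

C5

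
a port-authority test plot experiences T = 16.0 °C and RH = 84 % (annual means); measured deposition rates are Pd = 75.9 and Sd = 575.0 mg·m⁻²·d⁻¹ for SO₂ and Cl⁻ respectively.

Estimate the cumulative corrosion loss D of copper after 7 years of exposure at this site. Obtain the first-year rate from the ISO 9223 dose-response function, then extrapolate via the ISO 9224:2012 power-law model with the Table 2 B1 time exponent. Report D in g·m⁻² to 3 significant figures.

copper: f(T) = -0.080·(T−10) [T>10 °C] = -0.4800
  Pd branch = 0.0053·Pd^0.26·e^(0.059·RH+f) = 1.436 μm/a
  Sd branch = 0.01025·Sd^0.27·e^(0.036·RH+0.049·T) = 2.568 μm/a
  r_corr = 1.436 + 2.568 = 4.004 μm/a
Long-term exponent b (ISO 9224 Table 2, B1) = 0.667
  D(7) = 4.004 × 7^0.667 = 4.004 × 3.662 = 14.66 μm
  Mass loss = 14.66 μm × 8.96 g/cm³ = 131.4 g·m⁻²

D(7) = 131 g·m⁻²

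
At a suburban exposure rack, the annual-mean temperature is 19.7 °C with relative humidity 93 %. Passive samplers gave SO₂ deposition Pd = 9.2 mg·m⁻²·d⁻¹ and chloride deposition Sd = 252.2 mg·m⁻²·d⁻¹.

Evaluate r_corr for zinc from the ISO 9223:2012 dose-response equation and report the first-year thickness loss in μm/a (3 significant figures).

r_corr = 5.84 μm/a

zinc: T>10 °C ⇒ hinge -0.071·(19.7−10) = -0.6887
  Pd branch = 0.0129·Pd^0.44·e^(0.046·RH+f) = 1.24 μm/a
  Cl⁻ term: 0.0175·252.2^0.57·exp(0.008·93+0.085·19.7) = 4.596
  sum: 1.24 + 4.596 → r_corr = 5.836 μm/a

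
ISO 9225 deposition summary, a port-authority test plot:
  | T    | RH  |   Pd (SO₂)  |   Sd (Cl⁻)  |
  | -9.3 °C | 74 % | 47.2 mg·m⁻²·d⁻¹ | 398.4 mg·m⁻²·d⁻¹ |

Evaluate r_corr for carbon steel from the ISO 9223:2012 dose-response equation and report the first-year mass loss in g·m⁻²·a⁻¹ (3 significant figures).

r_corr = 285 g·m⁻²·a⁻¹

carbon steel: T≤10 °C ⇒ hinge +0.150·(-9.3−10) = -2.8950
  sulphur-dioxide contribution → 3.191 μm/a
  chloride contribution → 33.1 μm/a
  ⇒ r_corr(carbon steel) = 36.29 μm/a
Convert to mass loss: 36.29 μm/a × 7.85 g/cm³ = 284.9 g·m⁻²·a⁻¹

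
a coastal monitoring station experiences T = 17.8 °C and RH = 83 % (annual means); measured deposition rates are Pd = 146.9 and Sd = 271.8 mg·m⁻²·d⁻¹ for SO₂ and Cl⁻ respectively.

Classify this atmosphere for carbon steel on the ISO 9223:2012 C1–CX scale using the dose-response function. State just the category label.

C5

carbon steel: temperature factor f = -0.054·(7.8) = -0.4212
  sulphur-dioxide contribution → 81.81 μm/a
  chloride contribution → 103.9 μm/a
  total first-year rate 185.7 μm/a
186 μm/a falls in (80, 200] for carbon steel → category C5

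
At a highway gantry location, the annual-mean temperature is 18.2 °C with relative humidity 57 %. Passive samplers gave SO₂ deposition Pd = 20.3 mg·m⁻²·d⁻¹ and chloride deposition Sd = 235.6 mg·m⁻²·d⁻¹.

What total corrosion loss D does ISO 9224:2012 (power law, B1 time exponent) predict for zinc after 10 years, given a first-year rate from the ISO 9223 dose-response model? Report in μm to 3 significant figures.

zinc: temperature factor f = -0.071·(8.2) = -0.5822
  Pd branch = 0.0129·Pd^0.44·e^(0.046·RH+f) = 0.373 μm/a
  Sd branch = 0.0175·Sd^0.57·e^(0.008·RH+0.085·T) = 2.918 μm/a
  r_corr = 0.373 + 2.918 = 3.291 μm/a
Power-law: D(10) = r_corr · 10^0.813
  D(10) = 3.291 × 10^0.813 = 3.291 × 6.501 = 21.4 μm

D(10) = 21.4 μm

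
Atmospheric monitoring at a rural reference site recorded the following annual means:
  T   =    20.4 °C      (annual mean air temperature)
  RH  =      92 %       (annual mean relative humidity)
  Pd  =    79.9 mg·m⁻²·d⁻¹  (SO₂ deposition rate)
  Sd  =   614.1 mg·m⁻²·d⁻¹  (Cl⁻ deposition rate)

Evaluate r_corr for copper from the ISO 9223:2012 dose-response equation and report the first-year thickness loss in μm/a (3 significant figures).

r_corr = 5.97 μm/a

copper: temperature factor f = -0.080·(10.4) = -0.8320
  sulphur-dioxide contribution → 1.64 μm/a
  chloride contribution → 4.326 μm/a
  total first-year rate 5.966 μm/a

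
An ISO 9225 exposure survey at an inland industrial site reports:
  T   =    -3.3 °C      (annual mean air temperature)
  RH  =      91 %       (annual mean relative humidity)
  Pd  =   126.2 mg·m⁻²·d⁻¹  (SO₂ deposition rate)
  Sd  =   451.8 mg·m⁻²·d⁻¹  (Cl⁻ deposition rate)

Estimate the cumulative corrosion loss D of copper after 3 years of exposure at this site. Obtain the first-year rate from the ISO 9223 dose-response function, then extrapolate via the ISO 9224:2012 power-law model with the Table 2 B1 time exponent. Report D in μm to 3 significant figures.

copper: T≤10 °C ⇒ hinge +0.126·(-3.3−10) = -1.6758
  sulphur-dioxide contribution → 0.749 μm/a
  chloride contribution → 1.202 μm/a
  ⇒ r_corr(copper) = 1.952 μm/a
ISO 9224: D(t) = r_corr · t^b with b = 0.667 (copper, B1)
  D(3) = 1.952 × 3^0.667 = 1.952 × 2.081 = 4.061 μm

D(3) = 4.06 μm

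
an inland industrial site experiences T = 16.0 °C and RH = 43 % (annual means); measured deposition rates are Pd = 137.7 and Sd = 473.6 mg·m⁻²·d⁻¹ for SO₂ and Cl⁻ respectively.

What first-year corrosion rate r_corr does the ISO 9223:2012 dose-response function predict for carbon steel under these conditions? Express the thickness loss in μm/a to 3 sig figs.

carbon steel: f(T) = -0.054·(T−10) [T>10 °C] = -0.3240
  sulphur-dioxide contribution → 39.17 μm/a
  chloride contribution → 36.44 μm/a
  total first-year rate 75.61 μm/a

r_corr = 75.6 μm/a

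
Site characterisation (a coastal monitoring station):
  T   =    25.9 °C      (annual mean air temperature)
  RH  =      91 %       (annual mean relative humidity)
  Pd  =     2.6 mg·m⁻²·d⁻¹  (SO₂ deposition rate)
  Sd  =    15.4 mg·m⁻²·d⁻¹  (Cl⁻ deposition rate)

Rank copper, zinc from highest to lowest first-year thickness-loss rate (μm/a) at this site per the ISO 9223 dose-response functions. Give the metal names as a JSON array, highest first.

copper: temperature factor f = -0.080·(15.9) = -1.2720
  sulphur-dioxide contribution → 0.4088 μm/a
  chloride contribution → 2.02 μm/a
  ⇒ r_corr(copper) = 2.428 μm/a
zinc: f(T) = -0.071·(T−10) [T>10 °C] = -1.1289
  sulphur-dioxide contribution → 0.4177 μm/a
  chloride contribution → 1.557 μm/a
  total first-year rate 1.974 μm/a
Ordering by μm/a: copper (2.43) > zinc (1.97)

["copper", "zinc"]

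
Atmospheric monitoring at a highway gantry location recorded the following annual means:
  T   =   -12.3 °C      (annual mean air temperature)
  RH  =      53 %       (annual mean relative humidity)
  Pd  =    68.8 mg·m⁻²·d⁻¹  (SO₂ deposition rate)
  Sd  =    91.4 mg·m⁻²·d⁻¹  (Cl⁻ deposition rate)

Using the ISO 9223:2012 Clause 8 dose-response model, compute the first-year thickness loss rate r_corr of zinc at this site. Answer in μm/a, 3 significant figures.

r_corr = 0.531 μm/a

zinc: T≤10 °C ⇒ hinge +0.038·(-12.3−10) = -0.8474
  SO₂ term: 0.0129·68.8^0.44·exp(0.046·53-0.8474) = 0.4073
  Cl⁻ term: 0.0175·91.4^0.57·exp(0.008·53+0.085·-12.3) = 0.1233
  sum: 0.4073 + 0.1233 → r_corr = 0.5306 μm/a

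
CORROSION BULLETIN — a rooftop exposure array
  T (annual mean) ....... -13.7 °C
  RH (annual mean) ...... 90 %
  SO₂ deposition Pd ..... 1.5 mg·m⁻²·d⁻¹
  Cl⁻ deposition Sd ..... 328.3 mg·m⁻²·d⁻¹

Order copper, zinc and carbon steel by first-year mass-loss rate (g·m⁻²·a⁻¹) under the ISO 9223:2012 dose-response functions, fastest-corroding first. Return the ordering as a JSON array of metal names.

copper: temperature factor f = +0.126·(-23.7) = -2.9862
  SO₂ term: 0.0053·1.5^0.26·exp(0.059·90-2.9862) = 0.06016
  Sd branch = 0.01025·Sd^0.27·e^(0.036·RH+0.049·T) = 0.6393 μm/a
  sum: 0.06016 + 0.6393 → r_corr = 0.6994 μm/a
  mass loss = 0.6994 μm/a × 8.96 g/cm³ = 6.267 g·m⁻²·a⁻¹
zinc: temperature factor f = +0.038·(-23.7) = -0.9006
  Pd branch = 0.0129·Pd^0.44·e^(0.046·RH+f) = 0.3935 μm/a
  Cl⁻ term: 0.0175·328.3^0.57·exp(0.008·90+0.085·-13.7) = 0.305
  r_corr = 0.3935 + 0.305 = 0.6985 μm/a
  mass loss = 0.6985 μm/a × 7.14 g/cm³ = 4.987 g·m⁻²·a⁻¹
carbon steel: temperature factor f = +0.150·(-23.7) = -3.5550
  Pd branch = 1.77·Pd^0.52·e^(0.02·RH+f) = 0.3779 μm/a
  Sd branch = 0.102·Sd^0.62·e^(0.033·RH+0.04·T) = 41.74 μm/a
  r_corr = 0.3779 + 41.74 = 42.12 μm/a
  mass loss = 42.12 μm/a × 7.85 g/cm³ = 330.6 g·m⁻²·a⁻¹
Ordering by g·m⁻²·a⁻¹: carbon steel (331) > copper (6.27) > zinc (4.99)

["carbon steel", "copper", "zinc"]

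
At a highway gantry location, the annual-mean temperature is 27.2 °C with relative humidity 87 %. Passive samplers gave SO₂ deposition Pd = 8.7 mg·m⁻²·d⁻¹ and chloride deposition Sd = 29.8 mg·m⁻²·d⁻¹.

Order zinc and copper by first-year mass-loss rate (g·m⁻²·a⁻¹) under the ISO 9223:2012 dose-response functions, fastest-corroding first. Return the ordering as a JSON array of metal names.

zinc: temperature factor f = -0.071·(17.2) = -1.2212
  Pd branch = 0.0129·Pd^0.44·e^(0.046·RH+f) = 0.5391 μm/a
  Sd branch = 0.0175·Sd^0.57·e^(0.008·RH+0.085·T) = 2.453 μm/a
  sum: 0.5391 + 2.453 → r_corr = 2.992 μm/a
  mass loss = 2.992 μm/a × 7.14 g/cm³ = 21.36 g·m⁻²·a⁻¹
copper: T>10 °C ⇒ hinge -0.080·(27.2−10) = -1.3760
  Pd branch = 0.0053·Pd^0.26·e^(0.059·RH+f) = 0.3983 μm/a
  Cl⁻ term: 0.01025·29.8^0.27·exp(0.036·87+0.049·27.2) = 2.227
  sum: 0.3983 + 2.227 → r_corr = 2.626 μm/a
  mass loss = 2.626 μm/a × 8.96 g/cm³ = 23.53 g·m⁻²·a⁻¹
Ordering by g·m⁻²·a⁻¹: copper (23.5) > zinc (21.4)

["copper", "zinc"]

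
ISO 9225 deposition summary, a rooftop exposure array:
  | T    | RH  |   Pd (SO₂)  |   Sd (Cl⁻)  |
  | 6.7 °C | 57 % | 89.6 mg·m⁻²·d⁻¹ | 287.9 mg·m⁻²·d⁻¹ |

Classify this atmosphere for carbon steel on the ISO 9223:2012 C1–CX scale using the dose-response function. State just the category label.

carbon steel: temperature factor f = +0.150·(-3.3) = -0.4950
  SO₂ term: 1.77·89.6^0.52·exp(0.02·57-0.4950) = 34.94
  Sd branch = 0.102·Sd^0.62·e^(0.033·RH+0.04·T) = 29.28 μm/a
  sum: 34.94 + 29.28 → r_corr = 64.22 μm/a
Category bounds: 50…80 μm/a bracket r_corr ⇒ C4

C4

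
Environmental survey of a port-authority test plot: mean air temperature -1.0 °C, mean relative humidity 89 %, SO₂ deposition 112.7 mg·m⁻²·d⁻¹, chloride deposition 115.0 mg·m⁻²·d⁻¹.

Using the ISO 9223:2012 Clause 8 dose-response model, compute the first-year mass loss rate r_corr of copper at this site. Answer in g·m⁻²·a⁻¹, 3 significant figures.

copper: f(T) = +0.126·(T−10) [T≤10 °C] = -1.3860
  sulphur-dioxide contribution → 0.8636 μm/a
  chloride contribution → 0.8656 μm/a
  total first-year rate 1.729 μm/a
Convert to mass loss: 1.729 μm/a × 8.96 g/cm³ = 15.49 g·m⁻²·a⁻¹

r_corr = 15.5 g·m⁻²·a⁻¹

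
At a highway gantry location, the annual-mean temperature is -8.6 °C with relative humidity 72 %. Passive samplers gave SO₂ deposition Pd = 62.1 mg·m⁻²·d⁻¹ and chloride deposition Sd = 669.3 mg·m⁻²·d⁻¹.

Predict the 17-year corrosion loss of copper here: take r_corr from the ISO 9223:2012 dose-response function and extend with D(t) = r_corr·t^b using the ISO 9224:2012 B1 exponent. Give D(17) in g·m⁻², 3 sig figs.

D(17) = 37.0 g·m⁻²

copper: temperature factor f = +0.126·(-18.6) = -2.3436
  Pd branch = 0.0053·Pd^0.26·e^(0.059·RH+f) = 0.1041 μm/a
  Sd branch = 0.01025·Sd^0.27·e^(0.036·RH+0.049·T) = 0.5204 μm/a
  sum: 0.1041 + 0.5204 → r_corr = 0.6245 μm/a
Power-law: D(17) = r_corr · 17^0.667
  D(17) = 0.6245 × 17^0.667 = 0.6245 × 6.618 = 4.133 μm
  Mass loss = 4.133 μm × 8.96 g/cm³ = 37.03 g·m⁻²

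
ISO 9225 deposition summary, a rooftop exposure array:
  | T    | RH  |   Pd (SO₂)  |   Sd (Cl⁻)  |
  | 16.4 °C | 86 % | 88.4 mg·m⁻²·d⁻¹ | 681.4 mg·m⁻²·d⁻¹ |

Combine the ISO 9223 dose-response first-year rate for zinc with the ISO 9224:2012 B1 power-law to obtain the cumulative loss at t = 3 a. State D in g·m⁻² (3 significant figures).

D(3) = 155 g·m⁻²

zinc: temperature factor f = -0.071·(6.4) = -0.4544
  SO₂ term: 0.0129·88.4^0.44·exp(0.046·86-0.4544) = 3.074
  Cl⁻ term: 0.0175·681.4^0.57·exp(0.008·86+0.085·16.4) = 5.785
  sum: 3.074 + 5.785 → r_corr = 8.859 μm/a
Long-term exponent b (ISO 9224 Table 2, B1) = 0.813
  D(3) = 8.859 × 3^0.813 = 8.859 × 2.443 = 21.64 μm
  Mass loss = 21.64 μm × 7.14 g/cm³ = 154.5 g·m⁻²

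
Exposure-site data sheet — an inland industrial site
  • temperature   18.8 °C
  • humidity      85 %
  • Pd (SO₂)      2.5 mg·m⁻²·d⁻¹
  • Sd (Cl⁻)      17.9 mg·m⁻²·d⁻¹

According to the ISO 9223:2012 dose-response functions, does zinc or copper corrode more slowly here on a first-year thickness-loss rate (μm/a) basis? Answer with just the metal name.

zinc

zinc: T>10 °C ⇒ hinge -0.071·(18.8−10) = -0.6248
  SO₂ term: 0.0129·2.5^0.44·exp(0.046·85-0.6248) = 0.5157
  Sd branch = 0.0175·Sd^0.57·e^(0.008·RH+0.085·T) = 0.8841 μm/a
  r_corr = 0.5157 + 0.8841 = 1.4 μm/a
copper: temperature factor f = -0.080·(8.8) = -0.7040
  SO₂ term: 0.0053·2.5^0.26·exp(0.059·85-0.7040) = 0.5012
  Sd branch = 0.01025·Sd^0.27·e^(0.036·RH+0.049·T) = 1.197 μm/a
  r_corr = 0.5012 + 1.197 = 1.698 μm/a
Ordering by μm/a: copper (1.7) > zinc (1.4)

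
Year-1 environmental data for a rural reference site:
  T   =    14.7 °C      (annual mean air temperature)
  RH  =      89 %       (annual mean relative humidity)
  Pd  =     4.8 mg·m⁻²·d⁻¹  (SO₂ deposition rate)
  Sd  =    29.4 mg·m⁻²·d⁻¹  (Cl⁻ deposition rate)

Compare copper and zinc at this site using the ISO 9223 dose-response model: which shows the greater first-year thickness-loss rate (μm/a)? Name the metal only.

copper

copper: f(T) = -0.080·(T−10) [T>10 °C] = -0.3760
  sulphur-dioxide contribution → 1.044 μm/a
  chloride contribution → 1.293 μm/a
  ⇒ r_corr(copper) = 2.336 μm/a
zinc: f(T) = -0.071·(T−10) [T>10 °C] = -0.3337
  sulphur-dioxide contribution → 1.105 μm/a
  chloride contribution → 0.8548 μm/a
  total first-year rate 1.96 μm/a
Ordering by μm/a: copper (2.34) > zinc (1.96)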